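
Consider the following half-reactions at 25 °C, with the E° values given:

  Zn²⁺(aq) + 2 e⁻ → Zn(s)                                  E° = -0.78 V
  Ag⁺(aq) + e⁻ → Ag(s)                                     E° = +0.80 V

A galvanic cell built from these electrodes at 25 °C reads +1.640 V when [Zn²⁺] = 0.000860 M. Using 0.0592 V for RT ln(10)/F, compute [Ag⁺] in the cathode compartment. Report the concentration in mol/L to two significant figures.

Ag⁺/Ag is the cathode, Zn²⁺/Zn the anode: E°cell = +1.58 V, n = 2.
Overall reaction: 2 Ag⁺(aq) + Zn(s) → 2 Ag(s) + Zn²⁺(aq); Q = [Zn²⁺]^1/[Ag⁺]^2.
From E = E° − (0.0592/n) log Q: log Q = (E° − E)·n/0.0592 = (+1.58 − (+1.640))·2/0.0592 = -2.0270.
So 2·log[Ag⁺] = 1·log(0.00086) − log Q = -3.0655 − (-2.0270) = -1.0385; log[Ag⁺] = -1.0385 / 2 = -0.5192; [Ag⁺] = 10^(-0.5192) ≈ 0.30 M.

0.30 M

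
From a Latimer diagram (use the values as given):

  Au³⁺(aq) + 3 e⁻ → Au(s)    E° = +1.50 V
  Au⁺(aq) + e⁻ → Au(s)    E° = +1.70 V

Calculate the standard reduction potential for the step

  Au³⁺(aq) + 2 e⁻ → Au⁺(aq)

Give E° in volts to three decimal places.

+1.400 V

Sequential free energies add, so n₃E°₃ = n₁E°₁ + n₂E°₂.
With n₃ = 3, and the known step contributing 1×(+1.70) V, the unknown satisfies 2·E° = 3×(+1.50) − 1×(+1.70) = +2.800.
E° = +2.800 / 2 = +1.400 V.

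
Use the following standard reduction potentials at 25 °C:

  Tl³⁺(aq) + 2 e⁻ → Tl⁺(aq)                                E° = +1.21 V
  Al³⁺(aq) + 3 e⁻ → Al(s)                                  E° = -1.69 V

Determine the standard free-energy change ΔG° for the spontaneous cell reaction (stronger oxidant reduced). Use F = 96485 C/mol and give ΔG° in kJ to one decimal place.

-1678.8 kJ

Tl³⁺/Tl⁺ (E° = +1.21 V) is the cathode; Al³⁺/Al (E° = -1.69 V) is the anode, so E°cell = +2.90 V.
Balancing electrons gives n = 6 (lcm of 2 and 3).
ΔG° = −nFE° = −(6)(96485)(+2.90) = -1,678,839 J = -1678.8 kJ.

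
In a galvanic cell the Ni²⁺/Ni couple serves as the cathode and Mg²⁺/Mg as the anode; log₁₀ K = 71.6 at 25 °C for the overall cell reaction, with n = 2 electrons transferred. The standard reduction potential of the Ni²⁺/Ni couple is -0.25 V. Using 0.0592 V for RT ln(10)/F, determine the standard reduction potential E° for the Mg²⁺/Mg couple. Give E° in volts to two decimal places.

-2.37 V

E°cell = (0.0592/n)·log K = (0.0592/2)(71.6) = +2.119 V.
Since Ni²⁺/Ni is the cathode and Mg²⁺/Mg the anode, E°cell = E°(Ni²⁺/Ni) − E°(Mg²⁺/Mg).
So E°(Mg²⁺/Mg) = E°(Ni²⁺/Ni) − E°cell = (-0.25) − (+2.119) = -2.37 V.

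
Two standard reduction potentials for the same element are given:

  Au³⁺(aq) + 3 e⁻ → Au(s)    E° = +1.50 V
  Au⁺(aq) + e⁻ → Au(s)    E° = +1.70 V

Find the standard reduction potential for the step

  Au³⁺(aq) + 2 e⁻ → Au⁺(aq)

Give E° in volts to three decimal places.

+1.400 V

Sequential free energies add, so n₃E°₃ = n₁E°₁ + n₂E°₂.
With n₃ = 3, and the known step contributing 1×(+1.70) V, the unknown satisfies 2·E° = 3×(+1.50) − 1×(+1.70) = +2.800.
E° = +2.800 / 2 = +1.400 V.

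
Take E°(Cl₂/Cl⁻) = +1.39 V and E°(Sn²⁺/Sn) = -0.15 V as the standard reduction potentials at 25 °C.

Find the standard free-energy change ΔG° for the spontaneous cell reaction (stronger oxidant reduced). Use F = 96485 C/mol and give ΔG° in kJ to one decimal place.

Cl₂/Cl⁻ (E° = +1.39 V) is the cathode; Sn²⁺/Sn (E° = -0.15 V) is the anode, so E°cell = +1.54 V.
Balancing electrons gives n = 2 (lcm of 2 and 2).
ΔG° = −nFE° = −(2)(96485)(+1.54) = -297,174 J = -297.2 kJ.

-297.2 kJ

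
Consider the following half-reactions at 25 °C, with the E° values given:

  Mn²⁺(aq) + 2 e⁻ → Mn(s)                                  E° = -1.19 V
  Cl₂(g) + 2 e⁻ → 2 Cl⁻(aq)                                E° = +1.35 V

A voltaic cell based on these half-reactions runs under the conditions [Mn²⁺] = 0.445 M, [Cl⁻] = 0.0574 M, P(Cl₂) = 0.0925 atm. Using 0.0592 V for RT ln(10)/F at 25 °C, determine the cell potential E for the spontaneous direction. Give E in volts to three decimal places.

+2.593 V

Cl₂/Cl⁻ is the cathode (higher E°), Mn²⁺/Mn the anode: E°cell = +1.35 − (-1.19) = +2.54 V, n = 2.
Overall: Cl₂(g) + Mn(s) → 2 Cl⁻(aq) + Mn²⁺(aq)
Q = [Cl⁻]^2·[Mn²⁺] / (P(Cl₂)); log Q = -1.800.
E = E° − (0.0592/n) log Q = +2.54 − (0.0592/2)(-1.800) = +2.593 V.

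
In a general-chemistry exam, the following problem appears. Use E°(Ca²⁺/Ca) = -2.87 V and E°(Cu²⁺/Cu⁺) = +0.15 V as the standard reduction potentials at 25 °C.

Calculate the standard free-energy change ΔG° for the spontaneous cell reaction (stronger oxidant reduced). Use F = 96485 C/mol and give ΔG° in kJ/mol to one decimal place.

Cu²⁺/Cu⁺ (E° = +0.15 V) is the cathode; Ca²⁺/Ca (E° = -2.87 V) is the anode, so E°cell = +3.02 V.
Balancing electrons gives n = 2 (lcm of 1 and 2).
ΔG° = −nFE° = −(2)(96485)(+3.02) = -582,769 J = -582.8 kJ/mol.

-582.8 kJ/mol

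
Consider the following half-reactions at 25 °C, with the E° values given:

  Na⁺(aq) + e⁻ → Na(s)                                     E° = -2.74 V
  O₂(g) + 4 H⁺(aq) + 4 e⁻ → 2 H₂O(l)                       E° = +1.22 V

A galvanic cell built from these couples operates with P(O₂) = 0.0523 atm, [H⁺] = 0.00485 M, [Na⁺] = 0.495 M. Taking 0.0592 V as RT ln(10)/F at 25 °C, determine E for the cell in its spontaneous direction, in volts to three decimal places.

+3.822 V

O₂/H₂O is the cathode (higher E°), Na⁺/Na the anode: E°cell = +1.22 − (-2.74) = +3.96 V, n = 4.
Overall: O₂(g) + 4 H⁺(aq) + 4 Na(s) → 2 H₂O(l) + 4 Na⁺(aq)
Q = [Na⁺]^4 / (P(O₂)·[H⁺]^4); log Q = 9.317.
E = E° − (0.0592/n) log Q = +3.96 − (0.0592/4)(9.317) = +3.822 V.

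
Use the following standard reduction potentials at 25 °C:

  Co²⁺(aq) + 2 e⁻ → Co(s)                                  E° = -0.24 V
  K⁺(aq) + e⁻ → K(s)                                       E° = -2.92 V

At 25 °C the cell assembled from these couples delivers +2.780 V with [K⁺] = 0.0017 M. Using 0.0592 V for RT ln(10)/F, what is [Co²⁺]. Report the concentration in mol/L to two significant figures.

0.0069 M

Co²⁺/Co is the cathode, K⁺/K the anode: E°cell = +2.68 V, n = 2.
Overall reaction: Co²⁺(aq) + 2 K(s) → Co(s) + 2 K⁺(aq); Q = [K⁺]^2/[Co²⁺]^1.
From E = E° − (0.0592/n) log Q: log Q = (E° − E)·n/0.0592 = (+2.68 − (+2.780))·2/0.0592 = -3.3784.
So 1·log[Co²⁺] = 2·log(0.0017) − log Q = -5.5391 − (-3.3784) = -2.1607; [Co²⁺] = 10^(-2.1607) ≈ 0.0069 M.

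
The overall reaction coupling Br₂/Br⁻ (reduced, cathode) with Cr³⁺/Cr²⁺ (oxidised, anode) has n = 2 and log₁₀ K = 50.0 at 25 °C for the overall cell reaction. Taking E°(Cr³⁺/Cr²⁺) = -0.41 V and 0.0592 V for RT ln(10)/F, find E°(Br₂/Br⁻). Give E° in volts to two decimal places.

E°cell = (0.0592/n)·log K = (0.0592/2)(50.0) = +1.480 V.
Since Br₂/Br⁻ is the cathode and Cr³⁺/Cr²⁺ the anode, E°cell = E°(Br₂/Br⁻) − E°(Cr³⁺/Cr²⁺).
So E°(Br₂/Br⁻) = E°cell + E°(Cr³⁺/Cr²⁺) = +1.480 + (-0.41) = +1.07 V.

+1.07 V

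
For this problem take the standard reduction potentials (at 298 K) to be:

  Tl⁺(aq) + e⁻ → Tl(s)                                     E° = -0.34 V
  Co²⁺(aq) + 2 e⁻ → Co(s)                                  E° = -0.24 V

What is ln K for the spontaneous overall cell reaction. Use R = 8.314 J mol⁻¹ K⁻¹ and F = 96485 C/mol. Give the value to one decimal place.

7.8

Cathode: Co²⁺/Co; anode: Tl⁺/Tl. E°cell = (-0.24) − (-0.34) = +0.10 V, with n = 2.
ΔG° = −nFE° = −RT ln K, so ln K = nFE°/(RT) = (2)(96485)(+0.10) / ((8.314)(298)) = 7.789.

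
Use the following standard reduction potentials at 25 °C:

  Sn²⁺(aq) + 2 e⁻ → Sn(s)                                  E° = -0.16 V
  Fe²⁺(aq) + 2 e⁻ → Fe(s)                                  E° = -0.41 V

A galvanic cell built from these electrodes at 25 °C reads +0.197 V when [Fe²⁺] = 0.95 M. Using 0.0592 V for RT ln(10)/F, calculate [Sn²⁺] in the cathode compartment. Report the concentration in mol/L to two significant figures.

Sn²⁺/Sn is the cathode, Fe²⁺/Fe the anode: E°cell = +0.25 V, n = 2.
Overall reaction: Sn²⁺(aq) + Fe(s) → Sn(s) + Fe²⁺(aq); Q = [Fe²⁺]^1/[Sn²⁺]^1.
From E = E° − (0.0592/n) log Q: log Q = (E° − E)·n/0.0592 = (+0.25 − (+0.197))·2/0.0592 = 1.7905.
So 1·log[Sn²⁺] = 1·log(0.95) − log Q = -0.0223 − (1.7905) = -1.8128; [Sn²⁺] = 10^(-1.8128) ≈ 0.015 M.

0.015 M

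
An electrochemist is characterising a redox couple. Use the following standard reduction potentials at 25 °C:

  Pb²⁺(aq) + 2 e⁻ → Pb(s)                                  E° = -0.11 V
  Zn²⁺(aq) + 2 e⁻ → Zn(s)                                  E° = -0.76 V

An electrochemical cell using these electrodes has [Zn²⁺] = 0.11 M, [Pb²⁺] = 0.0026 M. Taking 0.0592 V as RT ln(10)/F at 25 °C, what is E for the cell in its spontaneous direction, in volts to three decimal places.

Pb²⁺/Pb is the cathode (higher E°), Zn²⁺/Zn the anode: E°cell = -0.11 − (-0.76) = +0.65 V, n = 2.
Overall: Pb²⁺(aq) + Zn(s) → Pb(s) + Zn²⁺(aq)
Q = [Zn²⁺] / ([Pb²⁺]); log Q = 1.626.
E = E° − (0.0592/n) log Q = +0.65 − (0.0592/2)(1.626) = +0.602 V.

+0.602 V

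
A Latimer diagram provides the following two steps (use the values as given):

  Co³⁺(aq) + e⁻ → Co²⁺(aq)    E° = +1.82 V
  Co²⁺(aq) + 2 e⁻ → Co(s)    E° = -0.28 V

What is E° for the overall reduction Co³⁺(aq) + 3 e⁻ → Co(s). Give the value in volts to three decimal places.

+0.420 V

Standard free energies of sequential steps add: ΔG°₃ = ΔG°₁ + ΔG°₂, so n₃E°₃ = n₁E°₁ + n₂E°₂.
E°₃ = (1×+1.82 + 2×-0.28) / 3 = (+1.260) / 3 = +0.420 V.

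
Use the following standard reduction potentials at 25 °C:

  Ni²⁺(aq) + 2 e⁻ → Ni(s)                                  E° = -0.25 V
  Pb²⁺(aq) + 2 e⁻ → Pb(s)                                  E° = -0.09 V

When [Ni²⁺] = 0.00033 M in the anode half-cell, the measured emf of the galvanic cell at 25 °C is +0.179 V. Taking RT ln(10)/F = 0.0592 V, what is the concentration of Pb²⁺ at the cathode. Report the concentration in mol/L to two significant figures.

0.0014 M

Pb²⁺/Pb is the cathode, Ni²⁺/Ni the anode: E°cell = +0.16 V, n = 2.
Overall reaction: Pb²⁺(aq) + Ni(s) → Pb(s) + Ni²⁺(aq); Q = [Ni²⁺]^1/[Pb²⁺]^1.
From E = E° − (0.0592/n) log Q: log Q = (E° − E)·n/0.0592 = (+0.16 − (+0.179))·2/0.0592 = -0.6419.
So 1·log[Pb²⁺] = 1·log(0.00033) − log Q = -3.4815 − (-0.6419) = -2.8396; [Pb²⁺] = 10^(-2.8396) ≈ 0.0014 M.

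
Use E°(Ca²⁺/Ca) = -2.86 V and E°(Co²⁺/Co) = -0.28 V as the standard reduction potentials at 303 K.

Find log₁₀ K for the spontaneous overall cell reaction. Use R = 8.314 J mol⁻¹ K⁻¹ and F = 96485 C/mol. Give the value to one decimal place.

Cathode: Co²⁺/Co; anode: Ca²⁺/Ca. E°cell = (-0.28) − (-2.86) = +2.58 V, with n = 2.
ΔG° = −nFE° = −RT ln K, so ln K = nFE°/(RT) = (2)(96485)(+2.58) / ((8.314)(303)) = 197.632.
log₁₀ K = 197.632 / ln 10 = 85.8.

85.8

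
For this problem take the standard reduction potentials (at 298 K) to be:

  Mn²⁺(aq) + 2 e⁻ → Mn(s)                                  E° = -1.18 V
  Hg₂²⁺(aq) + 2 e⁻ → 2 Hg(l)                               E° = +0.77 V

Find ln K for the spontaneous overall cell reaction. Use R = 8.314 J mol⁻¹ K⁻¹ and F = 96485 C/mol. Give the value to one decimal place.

Cathode: Hg₂²⁺/Hg; anode: Mn²⁺/Mn. E°cell = (+0.77) − (-1.18) = +1.95 V, with n = 2.
ΔG° = −nFE° = −RT ln K, so ln K = nFE°/(RT) = (2)(96485)(+1.95) / ((8.314)(298)) = 151.879.

151.9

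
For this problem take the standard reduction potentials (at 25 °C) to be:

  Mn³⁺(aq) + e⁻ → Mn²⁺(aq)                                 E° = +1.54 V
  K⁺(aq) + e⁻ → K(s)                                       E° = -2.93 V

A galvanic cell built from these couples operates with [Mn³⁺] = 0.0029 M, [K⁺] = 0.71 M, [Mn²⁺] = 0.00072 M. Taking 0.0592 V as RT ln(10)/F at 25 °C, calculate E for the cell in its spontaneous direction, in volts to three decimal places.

Mn³⁺/Mn²⁺ is the cathode (higher E°), K⁺/K the anode: E°cell = +1.54 − (-2.93) = +4.47 V, n = 1.
Overall: Mn³⁺(aq) + K(s) → Mn²⁺(aq) + K⁺(aq)
Q = [Mn²⁺]·[K⁺] / ([Mn³⁺]); log Q = -0.754.
E = E° − (0.0592/n) log Q = +4.47 − (0.0592/1)(-0.754) = +4.515 V.

+4.515 V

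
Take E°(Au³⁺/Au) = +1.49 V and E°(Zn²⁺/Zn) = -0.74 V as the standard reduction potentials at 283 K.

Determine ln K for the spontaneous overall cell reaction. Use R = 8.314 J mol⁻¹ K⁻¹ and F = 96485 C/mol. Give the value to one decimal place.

Cathode: Au³⁺/Au; anode: Zn²⁺/Zn. E°cell = (+1.49) − (-0.74) = +2.23 V, with n = 6.
ΔG° = −nFE° = −RT ln K, so ln K = nFE°/(RT) = (6)(96485)(+2.23) / ((8.314)(283)) = 548.680.

548.7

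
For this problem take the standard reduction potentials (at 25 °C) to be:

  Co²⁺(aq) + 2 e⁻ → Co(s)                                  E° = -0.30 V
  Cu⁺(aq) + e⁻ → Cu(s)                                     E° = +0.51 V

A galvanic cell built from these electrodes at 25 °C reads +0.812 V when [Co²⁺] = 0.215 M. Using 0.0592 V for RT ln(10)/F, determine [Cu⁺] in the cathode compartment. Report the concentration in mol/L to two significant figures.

Cu⁺/Cu is the cathode, Co²⁺/Co the anode: E°cell = +0.81 V, n = 2.
Overall reaction: 2 Cu⁺(aq) + Co(s) → 2 Cu(s) + Co²⁺(aq); Q = [Co²⁺]^1/[Cu⁺]^2.
From E = E° − (0.0592/n) log Q: log Q = (E° − E)·n/0.0592 = (+0.81 − (+0.812))·2/0.0592 = -0.0676.
So 2·log[Cu⁺] = 1·log(0.215) − log Q = -0.6676 − (-0.0676) = -0.6000; log[Cu⁺] = -0.6000 / 2 = -0.3000; [Cu⁺] = 10^(-0.3000) ≈ 0.50 M.

0.50 M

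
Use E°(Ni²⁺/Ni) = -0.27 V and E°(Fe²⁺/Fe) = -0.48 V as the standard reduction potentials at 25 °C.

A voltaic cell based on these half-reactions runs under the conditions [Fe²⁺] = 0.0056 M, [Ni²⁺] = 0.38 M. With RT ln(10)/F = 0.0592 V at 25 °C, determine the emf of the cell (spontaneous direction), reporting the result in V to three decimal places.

+0.264 V

Ni²⁺/Ni is the cathode (higher E°), Fe²⁺/Fe the anode: E°cell = -0.27 − (-0.48) = +0.21 V, n = 2.
Overall: Ni²⁺(aq) + Fe(s) → Ni(s) + Fe²⁺(aq)
Q = [Fe²⁺] / ([Ni²⁺]); log Q = -1.832.
E = E° − (0.0592/n) log Q = +0.21 − (0.0592/2)(-1.832) = +0.264 V.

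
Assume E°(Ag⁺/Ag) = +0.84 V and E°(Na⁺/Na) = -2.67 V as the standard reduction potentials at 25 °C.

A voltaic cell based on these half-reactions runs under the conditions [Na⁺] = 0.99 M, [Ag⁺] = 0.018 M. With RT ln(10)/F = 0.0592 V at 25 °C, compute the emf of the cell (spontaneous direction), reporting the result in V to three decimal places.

+3.407 V

Ag⁺/Ag is the cathode (higher E°), Na⁺/Na the anode: E°cell = +0.84 − (-2.67) = +3.51 V, n = 1.
Overall: Ag⁺(aq) + Na(s) → Ag(s) + Na⁺(aq)
Q = [Na⁺] / ([Ag⁺]); log Q = 1.740.
E = E° − (0.0592/n) log Q = +3.51 − (0.0592/1)(1.740) = +3.407 V.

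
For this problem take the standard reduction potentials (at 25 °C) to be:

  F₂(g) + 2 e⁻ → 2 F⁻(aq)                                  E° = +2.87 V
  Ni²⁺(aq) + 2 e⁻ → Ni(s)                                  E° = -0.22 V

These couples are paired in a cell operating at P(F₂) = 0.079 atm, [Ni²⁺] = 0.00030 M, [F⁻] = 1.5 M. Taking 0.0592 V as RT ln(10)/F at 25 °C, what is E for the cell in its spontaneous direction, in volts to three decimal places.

+3.151 V

F₂/F⁻ is the cathode (higher E°), Ni²⁺/Ni the anode: E°cell = +2.87 − (-0.22) = +3.09 V, n = 2.
Overall: F₂(g) + Ni(s) → 2 F⁻(aq) + Ni²⁺(aq)
Q = [F⁻]^2·[Ni²⁺] / (P(F₂)); log Q = -2.068.
E = E° − (0.0592/n) log Q = +3.09 − (0.0592/2)(-2.068) = +3.151 V.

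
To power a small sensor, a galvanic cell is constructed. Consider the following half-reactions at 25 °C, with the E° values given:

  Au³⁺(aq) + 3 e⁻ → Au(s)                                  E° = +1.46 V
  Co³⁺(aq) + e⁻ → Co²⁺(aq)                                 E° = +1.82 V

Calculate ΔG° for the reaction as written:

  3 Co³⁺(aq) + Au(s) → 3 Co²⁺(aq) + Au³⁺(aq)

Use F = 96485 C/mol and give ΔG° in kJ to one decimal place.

-104.2 kJ

As written, Co³⁺/Co²⁺ is reduced (cathode) and Au³⁺/Au is oxidised (anode), so E°cell = (+1.82) − (+1.46) = +0.36 V.
Balancing electrons gives n = 3.
ΔG° = −nFE° = −(3)(96485)(+0.36) = -104,204 J = -104.2 kJ.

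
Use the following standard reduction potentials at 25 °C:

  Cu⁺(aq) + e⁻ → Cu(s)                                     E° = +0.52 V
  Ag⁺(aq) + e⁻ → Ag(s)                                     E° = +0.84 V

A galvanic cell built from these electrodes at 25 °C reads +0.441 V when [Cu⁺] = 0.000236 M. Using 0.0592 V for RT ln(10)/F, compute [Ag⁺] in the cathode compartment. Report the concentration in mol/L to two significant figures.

0.026 M

Ag⁺/Ag is the cathode, Cu⁺/Cu the anode: E°cell = +0.32 V, n = 1.
Overall reaction: Ag⁺(aq) + Cu(s) → Ag(s) + Cu⁺(aq); Q = [Cu⁺]^1/[Ag⁺]^1.
From E = E° − (0.0592/n) log Q: log Q = (E° − E)·n/0.0592 = (+0.32 − (+0.441))·1/0.0592 = -2.0439.
So 1·log[Ag⁺] = 1·log(0.000236) − log Q = -3.6271 − (-2.0439) = -1.5832; [Ag⁺] = 10^(-1.5832) ≈ 0.026 M.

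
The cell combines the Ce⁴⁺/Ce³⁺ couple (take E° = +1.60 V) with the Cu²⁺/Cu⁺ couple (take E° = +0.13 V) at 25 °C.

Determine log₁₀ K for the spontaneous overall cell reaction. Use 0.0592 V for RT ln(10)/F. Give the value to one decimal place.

24.8

Cathode: Ce⁴⁺/Ce³⁺; anode: Cu²⁺/Cu⁺. E°cell = +1.47 V, n = 1.
log K = nE°cell / 0.0592 = (1)(+1.47) / 0.0592 = 24.8.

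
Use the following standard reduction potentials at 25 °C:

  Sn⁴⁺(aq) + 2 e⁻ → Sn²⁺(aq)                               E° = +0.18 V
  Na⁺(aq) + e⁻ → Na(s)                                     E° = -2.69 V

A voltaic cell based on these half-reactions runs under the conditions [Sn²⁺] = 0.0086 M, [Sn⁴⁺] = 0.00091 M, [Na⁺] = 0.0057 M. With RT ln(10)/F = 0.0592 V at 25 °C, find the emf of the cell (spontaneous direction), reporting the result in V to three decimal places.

+2.974 V

Sn⁴⁺/Sn²⁺ is the cathode (higher E°), Na⁺/Na the anode: E°cell = +0.18 − (-2.69) = +2.87 V, n = 2.
Overall: Sn⁴⁺(aq) + 2 Na(s) → Sn²⁺(aq) + 2 Na⁺(aq)
Q = [Sn²⁺]·[Na⁺]^2 / ([Sn⁴⁺]); log Q = -3.513.
E = E° − (0.0592/n) log Q = +2.87 − (0.0592/2)(-3.513) = +2.974 V.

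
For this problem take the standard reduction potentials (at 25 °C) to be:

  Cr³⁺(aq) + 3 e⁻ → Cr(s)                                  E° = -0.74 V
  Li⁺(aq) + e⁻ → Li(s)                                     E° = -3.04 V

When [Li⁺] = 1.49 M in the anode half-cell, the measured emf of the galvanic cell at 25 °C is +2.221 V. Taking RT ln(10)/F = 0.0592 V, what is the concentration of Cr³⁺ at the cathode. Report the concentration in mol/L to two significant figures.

0.00033 M

Cr³⁺/Cr is the cathode, Li⁺/Li the anode: E°cell = +2.30 V, n = 3.
Overall reaction: Cr³⁺(aq) + 3 Li(s) → Cr(s) + 3 Li⁺(aq); Q = [Li⁺]^3/[Cr³⁺]^1.
From E = E° − (0.0592/n) log Q: log Q = (E° − E)·n/0.0592 = (+2.30 − (+2.221))·3/0.0592 = 4.0034.
So 1·log[Cr³⁺] = 3·log(1.49) − log Q = 0.5196 − (4.0034) = -3.4838; [Cr³⁺] = 10^(-3.4838) ≈ 0.00033 M.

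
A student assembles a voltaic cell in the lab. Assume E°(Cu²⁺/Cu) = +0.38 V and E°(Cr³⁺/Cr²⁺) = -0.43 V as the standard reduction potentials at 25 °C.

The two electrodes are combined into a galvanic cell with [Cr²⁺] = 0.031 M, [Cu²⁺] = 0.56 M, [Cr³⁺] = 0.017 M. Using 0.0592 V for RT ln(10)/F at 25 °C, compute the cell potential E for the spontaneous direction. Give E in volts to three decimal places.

+0.818 V

Cu²⁺/Cu is the cathode (higher E°), Cr³⁺/Cr²⁺ the anode: E°cell = +0.38 − (-0.43) = +0.81 V, n = 2.
Overall: Cu²⁺(aq) + 2 Cr²⁺(aq) → Cu(s) + 2 Cr³⁺(aq)
Q = [Cr³⁺]^2 / ([Cu²⁺]·[Cr²⁺]^2); log Q = -0.270.
E = E° − (0.0592/n) log Q = +0.81 − (0.0592/2)(-0.270) = +0.818 V.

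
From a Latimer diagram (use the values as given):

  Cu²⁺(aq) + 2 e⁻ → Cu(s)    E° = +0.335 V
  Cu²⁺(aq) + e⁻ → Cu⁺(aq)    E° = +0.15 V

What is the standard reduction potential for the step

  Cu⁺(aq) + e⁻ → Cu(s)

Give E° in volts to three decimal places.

Sequential free energies add, so n₃E°₃ = n₁E°₁ + n₂E°₂.
With n₃ = 2, and the known step contributing 1×(+0.15) V, the unknown satisfies 1·E° = 2×(+0.335) − 1×(+0.15) = +0.520.
E° = +0.520 / 1 = +0.520 V.

+0.520 V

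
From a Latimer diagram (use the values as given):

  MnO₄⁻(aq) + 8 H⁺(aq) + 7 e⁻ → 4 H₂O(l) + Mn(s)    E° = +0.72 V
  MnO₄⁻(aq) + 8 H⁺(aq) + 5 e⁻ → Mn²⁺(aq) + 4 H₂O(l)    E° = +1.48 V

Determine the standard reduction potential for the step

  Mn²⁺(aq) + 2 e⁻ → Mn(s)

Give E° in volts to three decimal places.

-1.180 V

Sequential free energies add, so n₃E°₃ = n₁E°₁ + n₂E°₂.
With n₃ = 7, and the known step contributing 5×(+1.48) V, the unknown satisfies 2·E° = 7×(+0.72) − 5×(+1.48) = -2.360.
E° = -2.360 / 2 = -1.180 V.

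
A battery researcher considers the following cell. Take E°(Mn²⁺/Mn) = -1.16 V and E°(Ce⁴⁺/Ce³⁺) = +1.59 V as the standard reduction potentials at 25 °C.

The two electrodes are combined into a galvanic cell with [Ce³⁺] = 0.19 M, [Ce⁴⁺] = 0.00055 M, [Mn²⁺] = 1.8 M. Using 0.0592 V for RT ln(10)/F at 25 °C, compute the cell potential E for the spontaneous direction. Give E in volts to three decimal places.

+2.592 V

Ce⁴⁺/Ce³⁺ is the cathode (higher E°), Mn²⁺/Mn the anode: E°cell = +1.59 − (-1.16) = +2.75 V, n = 2.
Overall: 2 Ce⁴⁺(aq) + Mn(s) → 2 Ce³⁺(aq) + Mn²⁺(aq)
Q = [Ce³⁺]^2·[Mn²⁺] / ([Ce⁴⁺]^2); log Q = 5.332.
E = E° − (0.0592/n) log Q = +2.75 − (0.0592/2)(5.332) = +2.592 V.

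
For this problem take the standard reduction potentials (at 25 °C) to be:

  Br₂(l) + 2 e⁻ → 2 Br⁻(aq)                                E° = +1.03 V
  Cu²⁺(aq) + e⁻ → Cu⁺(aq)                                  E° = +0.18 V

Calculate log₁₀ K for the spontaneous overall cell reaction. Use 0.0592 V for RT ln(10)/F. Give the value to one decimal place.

Cathode: Br₂/Br⁻; anode: Cu²⁺/Cu⁺. E°cell = +0.85 V, n = 2.
log K = nE°cell / 0.0592 = (2)(+0.85) / 0.0592 = 28.7.

28.7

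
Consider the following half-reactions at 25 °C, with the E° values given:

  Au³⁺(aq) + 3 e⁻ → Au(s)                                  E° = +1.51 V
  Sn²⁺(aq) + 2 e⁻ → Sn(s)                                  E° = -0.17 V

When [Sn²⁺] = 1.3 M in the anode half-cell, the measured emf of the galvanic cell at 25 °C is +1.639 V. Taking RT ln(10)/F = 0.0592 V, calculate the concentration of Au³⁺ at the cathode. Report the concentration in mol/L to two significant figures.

Au³⁺/Au is the cathode, Sn²⁺/Sn the anode: E°cell = +1.68 V, n = 6.
Overall reaction: 2 Au³⁺(aq) + 3 Sn(s) → 2 Au(s) + 3 Sn²⁺(aq); Q = [Sn²⁺]^3/[Au³⁺]^2.
From E = E° − (0.0592/n) log Q: log Q = (E° − E)·n/0.0592 = (+1.68 − (+1.639))·6/0.0592 = 4.1554.
So 2·log[Au³⁺] = 3·log(1.3) − log Q = 0.3418 − (4.1554) = -3.8136; log[Au³⁺] = -3.8136 / 2 = -1.9068; [Au³⁺] = 10^(-1.9068) ≈ 0.012 M.

0.012 M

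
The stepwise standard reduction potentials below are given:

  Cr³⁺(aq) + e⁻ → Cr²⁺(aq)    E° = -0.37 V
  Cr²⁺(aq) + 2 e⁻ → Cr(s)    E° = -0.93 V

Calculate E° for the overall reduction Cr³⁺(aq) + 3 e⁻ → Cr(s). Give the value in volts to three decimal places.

-0.743 V

Adding the free-energy changes (−nFE°) of the two steps gives −n₃FE°₃ = −n₁FE°₁ − n₂FE°₂.
E°₃ = (1×-0.37 + 2×-0.93) / 3 = (-2.230) / 3 = -0.743 V.
E° values themselves are not directly additive — weighting by electron count is essential.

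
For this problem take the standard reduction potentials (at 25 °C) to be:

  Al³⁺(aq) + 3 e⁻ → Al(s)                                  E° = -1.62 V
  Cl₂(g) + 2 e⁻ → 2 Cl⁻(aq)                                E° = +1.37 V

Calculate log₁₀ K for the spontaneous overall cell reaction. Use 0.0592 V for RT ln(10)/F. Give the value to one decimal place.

303.0

Cathode: Cl₂/Cl⁻; anode: Al³⁺/Al. E°cell = +2.99 V, n = 6.
log K = nE°cell / 0.0592 = (6)(+2.99) / 0.0592 = 303.0.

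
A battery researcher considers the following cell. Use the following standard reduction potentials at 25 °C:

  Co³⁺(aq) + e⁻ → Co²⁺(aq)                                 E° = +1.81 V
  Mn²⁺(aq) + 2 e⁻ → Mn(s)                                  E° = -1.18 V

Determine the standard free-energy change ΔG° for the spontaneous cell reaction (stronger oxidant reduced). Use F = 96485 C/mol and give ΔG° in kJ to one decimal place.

Co³⁺/Co²⁺ (E° = +1.81 V) is the cathode; Mn²⁺/Mn (E° = -1.18 V) is the anode, so E°cell = +2.99 V.
Balancing electrons gives n = 2 (lcm of 1 and 2).
ΔG° = −nFE° = −(2)(96485)(+2.99) = -576,980 J = -577.0 kJ.

-577.0 kJ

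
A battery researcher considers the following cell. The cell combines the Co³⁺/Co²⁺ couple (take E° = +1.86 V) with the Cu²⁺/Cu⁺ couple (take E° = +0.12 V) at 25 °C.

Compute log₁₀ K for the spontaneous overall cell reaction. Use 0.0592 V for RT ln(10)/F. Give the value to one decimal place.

Cathode: Co³⁺/Co²⁺; anode: Cu²⁺/Cu⁺. E°cell = +1.74 V, n = 1.
log K = nE°cell / 0.0592 = (1)(+1.74) / 0.0592 = 29.4.

29.4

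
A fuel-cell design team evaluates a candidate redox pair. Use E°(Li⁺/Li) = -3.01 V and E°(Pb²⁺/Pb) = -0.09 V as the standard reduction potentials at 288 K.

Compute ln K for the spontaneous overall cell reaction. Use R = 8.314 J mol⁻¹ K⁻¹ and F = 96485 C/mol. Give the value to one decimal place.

235.3

Cathode: Pb²⁺/Pb; anode: Li⁺/Li. E°cell = (-0.09) − (-3.01) = +2.92 V, with n = 2.
ΔG° = −nFE° = −RT ln K, so ln K = nFE°/(RT) = (2)(96485)(+2.92) / ((8.314)(288)) = 235.326.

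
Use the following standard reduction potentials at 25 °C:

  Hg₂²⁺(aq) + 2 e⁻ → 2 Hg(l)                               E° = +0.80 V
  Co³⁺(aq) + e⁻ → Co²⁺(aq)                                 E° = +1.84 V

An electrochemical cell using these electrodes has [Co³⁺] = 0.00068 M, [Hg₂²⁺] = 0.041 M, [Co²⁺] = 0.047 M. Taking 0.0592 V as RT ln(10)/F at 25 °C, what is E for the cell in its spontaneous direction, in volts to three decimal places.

Co³⁺/Co²⁺ is the cathode (higher E°), Hg₂²⁺/Hg the anode: E°cell = +1.84 − (+0.80) = +1.04 V, n = 2.
Overall: 2 Co³⁺(aq) + 2 Hg(l) → 2 Co²⁺(aq) + Hg₂²⁺(aq)
Q = [Co²⁺]^2·[Hg₂²⁺] / ([Co³⁺]^2); log Q = 2.292.
E = E° − (0.0592/n) log Q = +1.04 − (0.0592/2)(2.292) = +0.972 V.

+0.972 V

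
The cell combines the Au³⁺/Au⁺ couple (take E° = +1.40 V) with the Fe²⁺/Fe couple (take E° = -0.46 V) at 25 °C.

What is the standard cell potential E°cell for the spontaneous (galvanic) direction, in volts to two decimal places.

+1.86 V

The Au³⁺/Au⁺ couple has the higher reduction potential, so it is the cathode; Fe²⁺/Fe is oxidised at the anode.
E°cell = E°(cathode) − E°(anode) = (+1.40) − (-0.46) = +1.86 V.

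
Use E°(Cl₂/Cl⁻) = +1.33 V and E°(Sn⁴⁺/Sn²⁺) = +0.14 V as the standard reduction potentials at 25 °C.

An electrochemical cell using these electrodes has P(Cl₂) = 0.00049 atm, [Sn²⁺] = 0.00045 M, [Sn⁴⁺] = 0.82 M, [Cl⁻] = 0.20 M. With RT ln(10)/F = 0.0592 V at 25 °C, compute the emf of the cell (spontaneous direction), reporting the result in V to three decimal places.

+1.037 V

Cl₂/Cl⁻ is the cathode (higher E°), Sn⁴⁺/Sn²⁺ the anode: E°cell = +1.33 − (+0.14) = +1.19 V, n = 2.
Overall: Cl₂(g) + Sn²⁺(aq) → 2 Cl⁻(aq) + Sn⁴⁺(aq)
Q = [Cl⁻]^2·[Sn⁴⁺] / (P(Cl₂)·[Sn²⁺]); log Q = 5.172.
E = E° − (0.0592/n) log Q = +1.19 − (0.0592/2)(5.172) = +1.037 V.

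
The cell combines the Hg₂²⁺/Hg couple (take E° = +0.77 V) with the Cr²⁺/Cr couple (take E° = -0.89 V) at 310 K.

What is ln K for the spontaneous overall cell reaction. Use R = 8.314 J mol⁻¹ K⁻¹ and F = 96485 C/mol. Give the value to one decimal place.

Cathode: Hg₂²⁺/Hg; anode: Cr²⁺/Cr. E°cell = (+0.77) − (-0.89) = +1.66 V, with n = 2.
ΔG° = −nFE° = −RT ln K, so ln K = nFE°/(RT) = (2)(96485)(+1.66) / ((8.314)(310)) = 124.287.

124.3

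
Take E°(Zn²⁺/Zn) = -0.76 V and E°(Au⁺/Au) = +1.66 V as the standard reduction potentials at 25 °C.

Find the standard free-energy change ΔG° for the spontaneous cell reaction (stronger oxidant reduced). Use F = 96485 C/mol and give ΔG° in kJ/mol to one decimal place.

Au⁺/Au (E° = +1.66 V) is the cathode; Zn²⁺/Zn (E° = -0.76 V) is the anode, so E°cell = +2.42 V.
Balancing electrons gives n = 2 (lcm of 1 and 2).
ΔG° = −nFE° = −(2)(96485)(+2.42) = -466,987 J = -467.0 kJ/mol.

-467.0 kJ/mol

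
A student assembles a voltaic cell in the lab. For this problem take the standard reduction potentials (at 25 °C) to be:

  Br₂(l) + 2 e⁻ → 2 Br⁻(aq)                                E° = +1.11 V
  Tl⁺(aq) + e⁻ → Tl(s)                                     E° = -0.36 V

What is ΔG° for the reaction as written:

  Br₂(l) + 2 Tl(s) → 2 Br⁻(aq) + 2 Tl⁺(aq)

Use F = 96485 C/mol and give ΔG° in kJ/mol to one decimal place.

-283.7 kJ/mol

As written, Br₂/Br⁻ is reduced (cathode) and Tl⁺/Tl is oxidised (anode), so E°cell = (+1.11) − (-0.36) = +1.47 V.
Balancing electrons gives n = 2.
ΔG° = −nFE° = −(2)(96485)(+1.47) = -283,666 J = -283.7 kJ/mol.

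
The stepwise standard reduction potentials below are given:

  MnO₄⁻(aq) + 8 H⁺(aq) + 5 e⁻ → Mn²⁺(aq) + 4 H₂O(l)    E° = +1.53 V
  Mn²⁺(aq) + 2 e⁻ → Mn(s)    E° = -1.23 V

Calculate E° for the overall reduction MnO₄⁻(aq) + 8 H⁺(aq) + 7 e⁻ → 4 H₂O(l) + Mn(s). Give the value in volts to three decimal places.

Adding the free-energy changes (−nFE°) of the two steps gives −n₃FE°₃ = −n₁FE°₁ − n₂FE°₂.
E°₃ = (5×+1.53 + 2×-1.23) / 7 = (+5.190) / 7 = +0.741 V.

+0.741 V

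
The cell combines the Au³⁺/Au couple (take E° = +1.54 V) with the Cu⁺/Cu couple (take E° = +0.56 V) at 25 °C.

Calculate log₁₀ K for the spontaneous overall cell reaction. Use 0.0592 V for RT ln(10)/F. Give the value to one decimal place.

Cathode: Au³⁺/Au; anode: Cu⁺/Cu. E°cell = +0.98 V, n = 3.
log K = nE°cell / 0.0592 = (3)(+0.98) / 0.0592 = 49.7.

49.7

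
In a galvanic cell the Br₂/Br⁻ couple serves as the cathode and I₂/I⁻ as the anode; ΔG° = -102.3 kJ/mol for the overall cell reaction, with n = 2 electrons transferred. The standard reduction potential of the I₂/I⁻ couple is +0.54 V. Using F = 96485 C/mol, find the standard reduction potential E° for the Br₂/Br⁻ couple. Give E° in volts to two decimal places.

+1.07 V

E°cell = −ΔG°/(nF) = −(-102.3×10³)/((2)(96485)) = +0.530 V.
Since Br₂/Br⁻ is the cathode and I₂/I⁻ the anode, E°cell = E°(Br₂/Br⁻) − E°(I₂/I⁻).
So E°(Br₂/Br⁻) = E°cell + E°(I₂/I⁻) = +0.530 + (+0.54) = +1.07 V.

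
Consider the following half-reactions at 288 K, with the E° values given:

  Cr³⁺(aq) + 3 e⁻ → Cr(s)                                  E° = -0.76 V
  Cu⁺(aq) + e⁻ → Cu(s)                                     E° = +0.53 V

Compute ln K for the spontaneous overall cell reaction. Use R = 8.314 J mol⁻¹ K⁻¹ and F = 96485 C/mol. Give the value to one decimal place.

155.9

Cathode: Cu⁺/Cu; anode: Cr³⁺/Cr. E°cell = (+0.53) − (-0.76) = +1.29 V, with n = 3.
ΔG° = −nFE° = −RT ln K, so ln K = nFE°/(RT) = (3)(96485)(+1.29) / ((8.314)(288)) = 155.944.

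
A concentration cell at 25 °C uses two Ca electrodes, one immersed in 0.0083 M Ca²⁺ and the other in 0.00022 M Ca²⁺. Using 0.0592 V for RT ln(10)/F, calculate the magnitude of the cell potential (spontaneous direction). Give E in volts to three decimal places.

For a concentration cell E°cell = 0. The 0.0083 M side is the cathode (reduction is favoured where [Ca²⁺] is higher).
With n = 2, E = −(0.0592/2) log([Ca²⁺]ₐₙ/[Ca²⁺]꜀ₐₜ) = −(0.0592/2) log(0.00022/0.0083) = −(0.0592/2)(-1.577) = +0.047 V.

+0.047 V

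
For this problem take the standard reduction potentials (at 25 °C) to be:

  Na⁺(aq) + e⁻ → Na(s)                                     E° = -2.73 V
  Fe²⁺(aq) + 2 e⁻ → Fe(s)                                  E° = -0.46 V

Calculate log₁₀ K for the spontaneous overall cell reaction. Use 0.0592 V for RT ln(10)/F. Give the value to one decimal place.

Cathode: Fe²⁺/Fe; anode: Na⁺/Na. E°cell = +2.27 V, n = 2.
log K = nE°cell / 0.0592 = (2)(+2.27) / 0.0592 = 76.7.

76.7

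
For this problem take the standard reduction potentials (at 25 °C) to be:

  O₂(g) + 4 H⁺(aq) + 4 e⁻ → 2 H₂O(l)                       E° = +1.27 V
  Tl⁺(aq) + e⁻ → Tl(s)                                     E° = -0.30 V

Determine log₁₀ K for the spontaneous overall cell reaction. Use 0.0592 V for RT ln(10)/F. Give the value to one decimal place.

106.1

Cathode: O₂/H₂O; anode: Tl⁺/Tl. E°cell = +1.57 V, n = 4.
log K = nE°cell / 0.0592 = (4)(+1.57) / 0.0592 = 106.1.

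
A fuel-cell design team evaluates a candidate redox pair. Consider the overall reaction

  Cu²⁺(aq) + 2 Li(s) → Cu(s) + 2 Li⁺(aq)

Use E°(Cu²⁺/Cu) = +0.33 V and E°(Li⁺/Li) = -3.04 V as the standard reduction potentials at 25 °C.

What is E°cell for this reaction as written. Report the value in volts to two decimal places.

The Cu²⁺/Cu couple has the higher reduction potential, so it is the cathode; Li⁺/Li is oxidised at the anode.
E°cell = E°(cathode) − E°(anode) = (+0.33) − (-3.04) = +3.37 V.
Since E°cell > 0, the reaction is spontaneous under standard conditions.

+3.37 V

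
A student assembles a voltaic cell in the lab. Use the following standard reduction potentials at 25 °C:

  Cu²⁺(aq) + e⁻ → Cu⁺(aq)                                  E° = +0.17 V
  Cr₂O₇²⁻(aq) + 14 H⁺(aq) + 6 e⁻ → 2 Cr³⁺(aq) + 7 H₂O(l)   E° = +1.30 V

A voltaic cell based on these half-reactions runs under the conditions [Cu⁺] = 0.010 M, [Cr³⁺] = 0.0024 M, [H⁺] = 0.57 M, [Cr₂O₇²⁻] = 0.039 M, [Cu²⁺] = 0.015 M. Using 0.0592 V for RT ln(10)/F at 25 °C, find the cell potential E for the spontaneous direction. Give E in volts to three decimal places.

Cr₂O₇²⁻/Cr³⁺ is the cathode (higher E°), Cu²⁺/Cu⁺ the anode: E°cell = +1.30 − (+0.17) = +1.13 V, n = 6.
Overall: Cr₂O₇²⁻(aq) + 14 H⁺(aq) + 6 Cu⁺(aq) → 2 Cr³⁺(aq) + 7 H₂O(l) + 6 Cu²⁺(aq)
Q = [Cr³⁺]^2·[Cu²⁺]^6 / ([Cr₂O₇²⁻]·[H⁺]^14·[Cu⁺]^6); log Q = 0.644.
E = E° − (0.0592/n) log Q = +1.13 − (0.0592/6)(0.644) = +1.124 V.

+1.124 V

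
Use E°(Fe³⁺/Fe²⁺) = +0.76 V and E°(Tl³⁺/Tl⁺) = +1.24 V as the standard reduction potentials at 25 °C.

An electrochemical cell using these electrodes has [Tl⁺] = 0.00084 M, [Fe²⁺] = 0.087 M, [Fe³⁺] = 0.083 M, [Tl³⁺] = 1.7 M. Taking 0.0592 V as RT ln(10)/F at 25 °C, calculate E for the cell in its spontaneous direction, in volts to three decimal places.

Tl³⁺/Tl⁺ is the cathode (higher E°), Fe³⁺/Fe²⁺ the anode: E°cell = +1.24 − (+0.76) = +0.48 V, n = 2.
Overall: Tl³⁺(aq) + 2 Fe²⁺(aq) → Tl⁺(aq) + 2 Fe³⁺(aq)
Q = [Tl⁺]·[Fe³⁺]^2 / ([Tl³⁺]·[Fe²⁺]^2); log Q = -3.347.
E = E° − (0.0592/n) log Q = +0.48 − (0.0592/2)(-3.347) = +0.579 V.

+0.579 V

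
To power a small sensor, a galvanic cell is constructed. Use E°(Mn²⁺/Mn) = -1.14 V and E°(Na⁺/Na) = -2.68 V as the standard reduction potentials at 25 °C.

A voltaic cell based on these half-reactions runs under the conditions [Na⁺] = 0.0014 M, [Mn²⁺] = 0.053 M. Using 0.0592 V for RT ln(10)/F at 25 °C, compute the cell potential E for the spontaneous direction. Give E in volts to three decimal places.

Mn²⁺/Mn is the cathode (higher E°), Na⁺/Na the anode: E°cell = -1.14 − (-2.68) = +1.54 V, n = 2.
Overall: Mn²⁺(aq) + 2 Na(s) → Mn(s) + 2 Na⁺(aq)
Q = [Na⁺]^2 / ([Mn²⁺]); log Q = -4.432.
E = E° − (0.0592/n) log Q = +1.54 − (0.0592/2)(-4.432) = +1.671 V.

+1.671 V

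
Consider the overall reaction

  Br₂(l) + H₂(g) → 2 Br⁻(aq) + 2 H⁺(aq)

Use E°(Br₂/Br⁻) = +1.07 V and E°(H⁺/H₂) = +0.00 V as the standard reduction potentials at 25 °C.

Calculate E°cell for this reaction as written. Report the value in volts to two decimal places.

+1.07 V

The Br₂/Br⁻ couple has the higher reduction potential, so it is the cathode; H⁺/H₂ is oxidised at the anode.
E°cell = E°(cathode) − E°(anode) = (+1.07) − (+0.00) = +1.07 V.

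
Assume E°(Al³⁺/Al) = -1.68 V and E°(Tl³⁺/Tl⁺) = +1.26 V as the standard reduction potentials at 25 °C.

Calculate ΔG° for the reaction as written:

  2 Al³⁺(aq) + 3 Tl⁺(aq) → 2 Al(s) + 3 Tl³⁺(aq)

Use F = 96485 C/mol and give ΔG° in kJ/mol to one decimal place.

+1702.0 kJ/mol

As written, Al³⁺/Al is reduced (cathode) and Tl³⁺/Tl⁺ is oxidised (anode), so E°cell = (-1.68) − (+1.26) = -2.94 V.
Balancing electrons gives n = 6.
ΔG° = −nFE° = −(6)(96485)(-2.94) = 1,701,995 J = +1702.0 kJ/mol.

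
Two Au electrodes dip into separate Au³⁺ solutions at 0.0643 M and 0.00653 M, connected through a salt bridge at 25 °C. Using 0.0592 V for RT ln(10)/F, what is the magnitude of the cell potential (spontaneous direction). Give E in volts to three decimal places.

+0.020 V

For a concentration cell E°cell = 0. The 0.0643 M side is the cathode (reduction is favoured where [Au³⁺] is higher).
With n = 3, E = −(0.0592/3) log([Au³⁺]ₐₙ/[Au³⁺]꜀ₐₜ) = −(0.0592/3) log(0.00653/0.0643) = −(0.0592/3)(-0.993) = +0.020 V.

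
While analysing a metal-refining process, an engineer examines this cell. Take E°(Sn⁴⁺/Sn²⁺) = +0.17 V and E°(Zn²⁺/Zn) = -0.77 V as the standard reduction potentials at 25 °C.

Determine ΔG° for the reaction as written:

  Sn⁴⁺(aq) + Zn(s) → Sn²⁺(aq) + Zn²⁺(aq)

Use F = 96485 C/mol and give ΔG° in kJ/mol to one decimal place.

-181.4 kJ/mol

As written, Sn⁴⁺/Sn²⁺ is reduced (cathode) and Zn²⁺/Zn is oxidised (anode), so E°cell = (+0.17) − (-0.77) = +0.94 V.
Balancing electrons gives n = 2.
ΔG° = −nFE° = −(2)(96485)(+0.94) = -181,392 J = -181.4 kJ/mol.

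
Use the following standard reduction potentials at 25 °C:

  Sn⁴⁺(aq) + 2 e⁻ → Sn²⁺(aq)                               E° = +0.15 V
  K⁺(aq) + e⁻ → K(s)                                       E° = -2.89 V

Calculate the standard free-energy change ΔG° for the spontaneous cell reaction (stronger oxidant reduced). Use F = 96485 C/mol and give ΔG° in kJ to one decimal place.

-586.6 kJ

Sn⁴⁺/Sn²⁺ (E° = +0.15 V) is the cathode; K⁺/K (E° = -2.89 V) is the anode, so E°cell = +3.04 V.
Balancing electrons gives n = 2 (lcm of 2 and 1).
ΔG° = −nFE° = −(2)(96485)(+3.04) = -586,629 J = -586.6 kJ.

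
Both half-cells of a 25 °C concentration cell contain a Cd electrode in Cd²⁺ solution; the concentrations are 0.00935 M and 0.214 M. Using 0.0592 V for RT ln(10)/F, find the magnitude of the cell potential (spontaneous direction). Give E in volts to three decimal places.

+0.040 V

For a concentration cell E°cell = 0. The 0.214 M side is the cathode (reduction is favoured where [Cd²⁺] is higher).
With n = 2, E = −(0.0592/2) log([Cd²⁺]ₐₙ/[Cd²⁺]꜀ₐₜ) = −(0.0592/2) log(0.00935/0.214) = −(0.0592/2)(-1.360) = +0.040 V.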